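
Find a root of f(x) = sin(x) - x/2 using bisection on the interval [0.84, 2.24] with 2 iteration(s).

f(x) = sin(x) - x/2
Initial interval: [0.84, 2.24]

Iteration 1:
  c_1 = (0.840000 + 2.240000)/2 = 1.540000
  f(c_1) = f(1.540000) = 0.229526
  f(a) × f(c) ≥ 0, new interval: [1.540000, 2.240000]
Iteration 2:
  c_2 = (1.540000 + 2.240000)/2 = 1.890000
  f(c_2) = f(1.890000) = 0.004486
  f(a) × f(c) ≥ 0, new interval: [1.890000, 2.240000]

After 2 iteration(s), the approximation is c_2 = 1.890000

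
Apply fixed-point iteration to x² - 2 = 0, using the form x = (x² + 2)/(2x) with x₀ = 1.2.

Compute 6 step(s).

Equation: x² - 2 = 0
Fixed-point form: x = (x² + 2)/(2x)
x₀ = 1.2

x_1 = g(1.200000) = 1.433333
x_2 = g(1.433333) = 1.414341
x_3 = g(1.414341) = 1.414214
x_4 = g(1.414214) = 1.414214
x_5 = g(1.414214) = 1.414214
x_6 = g(1.414214) = 1.414214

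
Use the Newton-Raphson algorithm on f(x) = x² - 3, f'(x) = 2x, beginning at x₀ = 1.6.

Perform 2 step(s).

f(x) = x² - 3
f'(x) = 2x
x₀ = 1.6

Newton-Raphson formula: x_{n+1} = x_n - f(x_n)/f'(x_n)

Iteration 1:
  f(1.600000) = -0.440000
  f'(1.600000) = 3.200000
  x_1 = 1.600000 - (-0.440000)/3.200000 = 1.737500
Iteration 2:
  f(1.737500) = 0.018906
  f'(1.737500) = 3.475000
  x_2 = 1.737500 - 0.018906/3.475000 = 1.732059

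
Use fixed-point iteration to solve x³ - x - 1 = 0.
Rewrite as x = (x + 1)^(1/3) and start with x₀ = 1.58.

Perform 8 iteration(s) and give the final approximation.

Equation: x³ - x - 1 = 0
Fixed-point form: x = (x + 1)^(1/3)
x₀ = 1.58

x_1 = g(1.580000) = 1.371534
x_2 = g(1.371534) = 1.333551
x_3 = g(1.333551) = 1.326394
x_4 = g(1.326394) = 1.325036
x_5 = g(1.325036) = 1.324778
x_6 = g(1.324778) = 1.324729
x_7 = g(1.324729) = 1.324720
x_8 = g(1.324720) = 1.324718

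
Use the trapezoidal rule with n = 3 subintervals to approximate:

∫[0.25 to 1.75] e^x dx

f(x) = e^x
a = 0.25, b = 1.75, n = 3
h = (b - a)/n = 0.500000

Trapezoidal rule: (h/2)[f(x₀) + 2f(x₁) + 2f(x₂) + ... + f(xₙ)]

x_0 = 0.2500, f(x_0) = 1.284025, coefficient = 1
x_1 = 0.7500, f(x_1) = 2.117000, coefficient = 2
x_2 = 1.2500, f(x_2) = 3.490343, coefficient = 2
x_3 = 1.7500, f(x_3) = 5.754603, coefficient = 1

I ≈ (0.500000/2) × 18.253314 = 4.563329
Exact value: 4.470577
Error: 0.092751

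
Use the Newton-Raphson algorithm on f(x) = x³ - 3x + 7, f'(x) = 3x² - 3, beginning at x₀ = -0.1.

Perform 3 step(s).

f(x) = x³ - 3x + 7
f'(x) = 3x² - 3
x₀ = -0.1

Newton-Raphson formula: x_{n+1} = x_n - f(x_n)/f'(x_n)

Iteration 1:
  f(-0.100000) = 7.299000
  f'(-0.100000) = -2.970000
  x_1 = -0.100000 - 7.299000/(-2.970000) = 2.357576
Iteration 2:
  f(2.357576) = 13.031064
  f'(2.357576) = 13.674490
  x_2 = 2.357576 - 13.031064/13.674490 = 1.404629
Iteration 3:
  f(1.404629) = 5.557421
  f'(1.404629) = 2.918946
  x_3 = 1.404629 - 5.557421/2.918946 = -0.499285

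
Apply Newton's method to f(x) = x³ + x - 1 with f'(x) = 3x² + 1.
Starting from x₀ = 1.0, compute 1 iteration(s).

f(x) = x³ + x - 1
f'(x) = 3x² + 1
x₀ = 1.0

Newton-Raphson formula: x_{n+1} = x_n - f(x_n)/f'(x_n)

Iteration 1:
  f(1.000000) = 1.000000
  f'(1.000000) = 4.000000
  x_1 = 1.000000 - 1.000000/4.000000 = 0.750000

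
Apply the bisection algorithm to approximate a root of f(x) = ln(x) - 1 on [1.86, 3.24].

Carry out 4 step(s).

f(x) = ln(x) - 1
Initial interval: [1.86, 3.24]

Iteration 1:
  c_1 = (1.860000 + 3.240000)/2 = 2.550000
  f(c_1) = f(2.550000) = -0.063907
  f(a) × f(c) ≥ 0, new interval: [2.550000, 3.240000]
Iteration 2:
  c_2 = (2.550000 + 3.240000)/2 = 2.895000
  f(c_2) = f(2.895000) = 0.062985
  f(a) × f(c) < 0, new interval: [2.550000, 2.895000]
Iteration 3:
  c_3 = (2.550000 + 2.895000)/2 = 2.722500
  f(c_3) = f(2.722500) = 0.001551
  f(a) × f(c) < 0, new interval: [2.550000, 2.722500]
Iteration 4:
  c_4 = (2.550000 + 2.722500)/2 = 2.636250
  f(c_4) = f(2.636250) = -0.030643
  f(a) × f(c) ≥ 0, new interval: [2.636250, 2.722500]

After 4 iteration(s), the approximation is c_4 = 2.636250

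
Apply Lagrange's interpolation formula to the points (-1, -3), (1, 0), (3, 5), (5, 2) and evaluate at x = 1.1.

Lagrange interpolation formula:
P(x) = Σ yᵢ × Lᵢ(x)
where Lᵢ(x) = Π_{j≠i} (x - xⱼ)/(xᵢ - xⱼ)

L_0(1.1) = (1.1 - 1)/(-1 - 1) × (1.1 - 3)/(-1 - 3) × (1.1 - 5)/(-1 - 5) = -0.015438
L_1(1.1) = (1.1 - (-1))/(1 - (-1)) × (1.1 - 3)/(1 - 3) × (1.1 - 5)/(1 - 5) = 0.972562
L_2(1.1) = (1.1 - (-1))/(3 - (-1)) × (1.1 - 1)/(3 - 1) × (1.1 - 5)/(3 - 5) = 0.051188
L_3(1.1) = (1.1 - (-1))/(5 - (-1)) × (1.1 - 1)/(5 - 1) × (1.1 - 3)/(5 - 3) = -0.008313

P(1.1) = (-3)×L_0(1.1) + 0×L_1(1.1) + 5×L_2(1.1) + 2×L_3(1.1)
P(1.1) = 0.285625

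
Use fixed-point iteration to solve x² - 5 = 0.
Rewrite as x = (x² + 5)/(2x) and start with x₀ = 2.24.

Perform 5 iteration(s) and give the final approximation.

Equation: x² - 5 = 0
Fixed-point form: x = (x² + 5)/(2x)
x₀ = 2.24

x_1 = g(2.240000) = 2.236071
x_2 = g(2.236071) = 2.236068
x_3 = g(2.236068) = 2.236068
x_4 = g(2.236068) = 2.236068
x_5 = g(2.236068) = 2.236068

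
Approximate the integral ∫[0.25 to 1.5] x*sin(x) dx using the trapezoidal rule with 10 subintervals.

f(x) = x*sin(x)
a = 0.25, b = 1.5, n = 10
h = (b - a)/n = 0.125000

Trapezoidal rule: (h/2)[f(x₀) + 2f(x₁) + 2f(x₂) + ... + f(xₙ)]

x_0 = 0.2500, f(x_0) = 0.061851, coefficient = 1
x_1 = 0.3750, f(x_1) = 0.137352, coefficient = 2
x_2 = 0.5000, f(x_2) = 0.239713, coefficient = 2
x_3 = 0.6250, f(x_3) = 0.365686, coefficient = 2
x_4 = 0.7500, f(x_4) = 0.511229, coefficient = 2
x_5 = 0.8750, f(x_5) = 0.671601, coefficient = 2
x_6 = 1.0000, f(x_6) = 0.841471, coefficient = 2
x_7 = 1.1250, f(x_7) = 1.015051, coefficient = 2
x_8 = 1.2500, f(x_8) = 1.186231, coefficient = 2
x_9 = 1.3750, f(x_9) = 1.348728, coefficient = 2
x_10 = 1.5000, f(x_10) = 1.496242, coefficient = 1

I ≈ (0.125000/2) × 14.192216 = 0.887013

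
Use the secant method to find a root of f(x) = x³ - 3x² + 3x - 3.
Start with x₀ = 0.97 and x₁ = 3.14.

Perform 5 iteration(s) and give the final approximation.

f(x) = x³ - 3x² + 3x - 3
x₀ = 0.97, x₁ = 3.14

Secant formula: x_{n+1} = x_n - f(x_n)(x_n - x_{n-1})/(f(x_n) - f(x_{n-1}))

Iteration 1:
  f(0.970000) = -2.000027
  f(3.140000) = 7.800344
  x_2 = 3.140000 - 7.800344×(3.140000 - 0.970000)/(7.800344 - (-2.000027))
       = 1.412846
Iteration 2:
  f(3.140000) = 7.800344
  f(1.412846) = -1.929634
  x_3 = 1.412846 - (-1.929634)×(1.412846 - 3.140000)/(-1.929634 - 7.800344)
       = 1.755373
Iteration 3:
  f(1.412846) = -1.929634
  f(1.755373) = -1.568993
  x_4 = 1.755373 - (-1.568993)×(1.755373 - 1.412846)/(-1.568993 - (-1.929634))
       = 3.245561
Iteration 4:
  f(1.755373) = -1.568993
  f(3.245561) = 9.323336
  x_5 = 3.245561 - 9.323336×(3.245561 - 1.755373)/(9.323336 - (-1.568993))
       = 1.970028
Iteration 5:
  f(3.245561) = 9.323336
  f(1.970028) = -1.087248
  x_6 = 1.970028 - (-1.087248)×(1.970028 - 3.245561)/(-1.087248 - 9.323336)
       = 2.103240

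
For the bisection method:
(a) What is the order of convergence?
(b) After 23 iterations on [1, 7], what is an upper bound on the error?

(a) Bisection has linear (order 1) convergence; the error is halved each step.

(b) Error bound = (b-a)/2^n = (7 - 1)/2^{23}
    = 6/2^{23}

(a) 1 (linear); (b) error ≤ 7.15e-07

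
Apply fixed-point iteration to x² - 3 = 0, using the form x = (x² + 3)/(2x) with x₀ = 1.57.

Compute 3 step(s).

Equation: x² - 3 = 0
Fixed-point form: x = (x² + 3)/(2x)
x₀ = 1.57

x_1 = g(1.570000) = 1.740414
x_2 = g(1.740414) = 1.732071
x_3 = g(1.732071) = 1.732051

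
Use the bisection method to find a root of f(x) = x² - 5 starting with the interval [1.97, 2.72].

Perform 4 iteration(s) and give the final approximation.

f(x) = x² - 5
Initial interval: [1.97, 2.72]

Iteration 1:
  c_1 = (1.970000 + 2.720000)/2 = 2.345000
  f(c_1) = f(2.345000) = 0.499025
  f(a) × f(c) < 0, new interval: [1.970000, 2.345000]
Iteration 2:
  c_2 = (1.970000 + 2.345000)/2 = 2.157500
  f(c_2) = f(2.157500) = -0.345194
  f(a) × f(c) ≥ 0, new interval: [2.157500, 2.345000]
Iteration 3:
  c_3 = (2.157500 + 2.345000)/2 = 2.251250
  f(c_3) = f(2.251250) = 0.068127
  f(a) × f(c) < 0, new interval: [2.157500, 2.251250]
Iteration 4:
  c_4 = (2.157500 + 2.251250)/2 = 2.204375
  f(c_4) = f(2.204375) = -0.140731
  f(a) × f(c) ≥ 0, new interval: [2.204375, 2.251250]

After 4 iteration(s), the approximation is c_4 = 2.204375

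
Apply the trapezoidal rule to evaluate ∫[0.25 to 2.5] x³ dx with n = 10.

f(x) = x³
a = 0.25, b = 2.5, n = 10
h = (b - a)/n = 0.225000

Trapezoidal rule: (h/2)[f(x₀) + 2f(x₁) + 2f(x₂) + ... + f(xₙ)]

x_0 = 0.2500, f(x_0) = 0.015625, coefficient = 1
x_1 = 0.4750, f(x_1) = 0.107172, coefficient = 2
x_2 = 0.7000, f(x_2) = 0.343000, coefficient = 2
x_3 = 0.9250, f(x_3) = 0.791453, coefficient = 2
x_4 = 1.1500, f(x_4) = 1.520875, coefficient = 2
x_5 = 1.3750, f(x_5) = 2.599609, coefficient = 2
x_6 = 1.6000, f(x_6) = 4.096000, coefficient = 2
x_7 = 1.8250, f(x_7) = 6.078391, coefficient = 2
x_8 = 2.0500, f(x_8) = 8.615125, coefficient = 2
x_9 = 2.2750, f(x_9) = 11.774547, coefficient = 2
x_10 = 2.5000, f(x_10) = 15.625000, coefficient = 1

I ≈ (0.225000/2) × 87.492969 = 9.842959
Exact value: 9.764648
Error: 0.078311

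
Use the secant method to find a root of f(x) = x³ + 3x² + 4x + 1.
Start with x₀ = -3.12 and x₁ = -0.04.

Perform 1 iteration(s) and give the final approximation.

f(x) = x³ + 3x² + 4x + 1
x₀ = -3.12, x₁ = -0.04

Secant formula: x_{n+1} = x_n - f(x_n)(x_n - x_{n-1})/(f(x_n) - f(x_{n-1}))

Iteration 1:
  f(-3.120000) = -12.648128
  f(-0.040000) = 0.844736
  x_2 = -0.040000 - 0.844736×(-0.040000 - (-3.120000))/(0.844736 - (-12.648128))
       = -0.232827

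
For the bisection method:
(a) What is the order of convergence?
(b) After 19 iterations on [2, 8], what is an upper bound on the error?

(a) Bisection has linear (order 1) convergence; the error is halved each step.

(b) Error bound = (b-a)/2^n = (8 - 2)/2^{19}
    = 6/2^{19}

(a) 1 (linear); (b) error ≤ 1.14e-05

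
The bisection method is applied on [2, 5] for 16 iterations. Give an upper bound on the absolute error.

Bisection error bound: |error| ≤ (b-a)/2^n
|error| ≤ (5 - 2)/2^16 = 3/2^16
|error| ≤ 0.0000457764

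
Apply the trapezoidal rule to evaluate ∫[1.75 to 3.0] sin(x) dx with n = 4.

f(x) = sin(x)
a = 1.75, b = 3.0, n = 4
h = (b - a)/n = 0.312500

Trapezoidal rule: (h/2)[f(x₀) + 2f(x₁) + 2f(x₂) + ... + f(xₙ)]

x_0 = 1.7500, f(x_0) = 0.983986, coefficient = 1
x_1 = 2.0625, f(x_1) = 0.881530, coefficient = 2
x_2 = 2.3750, f(x_2) = 0.693685, coefficient = 2
x_3 = 2.6875, f(x_3) = 0.438647, coefficient = 2
x_4 = 3.0000, f(x_4) = 0.141120, coefficient = 1

I ≈ (0.312500/2) × 5.152830 = 0.805130
Exact value: 0.811746
Error: 0.006617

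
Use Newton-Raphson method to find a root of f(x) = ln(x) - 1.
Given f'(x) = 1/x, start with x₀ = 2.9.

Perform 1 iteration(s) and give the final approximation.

f(x) = ln(x) - 1
f'(x) = 1/x
x₀ = 2.9

Newton-Raphson formula: x_{n+1} = x_n - f(x_n)/f'(x_n)

Iteration 1:
  f(2.900000) = 0.064711
  f'(2.900000) = 0.344828
  x_1 = 2.900000 - 0.064711/0.344828 = 2.712339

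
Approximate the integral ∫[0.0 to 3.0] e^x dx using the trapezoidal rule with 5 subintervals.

f(x) = e^x
a = 0.0, b = 3.0, n = 5
h = (b - a)/n = 0.600000

Trapezoidal rule: (h/2)[f(x₀) + 2f(x₁) + 2f(x₂) + ... + f(xₙ)]

x_0 = 0.0000, f(x_0) = 1.000000, coefficient = 1
x_1 = 0.6000, f(x_1) = 1.822119, coefficient = 2
x_2 = 1.2000, f(x_2) = 3.320117, coefficient = 2
x_3 = 1.8000, f(x_3) = 6.049647, coefficient = 2
x_4 = 2.4000, f(x_4) = 11.023176, coefficient = 2
x_5 = 3.0000, f(x_5) = 20.085537, coefficient = 1

I ≈ (0.600000/2) × 65.515656 = 19.654697
Exact value: 19.085537
Error: 0.569160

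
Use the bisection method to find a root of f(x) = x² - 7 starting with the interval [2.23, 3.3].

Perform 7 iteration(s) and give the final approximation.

f(x) = x² - 7
Initial interval: [2.23, 3.3]

Iteration 1:
  c_1 = (2.230000 + 3.300000)/2 = 2.765000
  f(c_1) = f(2.765000) = 0.645225
  f(a) × f(c) < 0, new interval: [2.230000, 2.765000]
Iteration 2:
  c_2 = (2.230000 + 2.765000)/2 = 2.497500
  f(c_2) = f(2.497500) = -0.762494
  f(a) × f(c) ≥ 0, new interval: [2.497500, 2.765000]
Iteration 3:
  c_3 = (2.497500 + 2.765000)/2 = 2.631250
  f(c_3) = f(2.631250) = -0.076523
  f(a) × f(c) ≥ 0, new interval: [2.631250, 2.765000]
Iteration 4:
  c_4 = (2.631250 + 2.765000)/2 = 2.698125
  f(c_4) = f(2.698125) = 0.279879
  f(a) × f(c) < 0, new interval: [2.631250, 2.698125]
Iteration 5:
  c_5 = (2.631250 + 2.698125)/2 = 2.664687
  f(c_5) = f(2.664687) = 0.100559
  f(a) × f(c) < 0, new interval: [2.631250, 2.664687]
Iteration 6:
  c_6 = (2.631250 + 2.664687)/2 = 2.647969
  f(c_6) = f(2.647969) = 0.011739
  f(a) × f(c) < 0, new interval: [2.631250, 2.647969]
Iteration 7:
  c_7 = (2.631250 + 2.647969)/2 = 2.639609
  f(c_7) = f(2.639609) = -0.032462
  f(a) × f(c) ≥ 0, new interval: [2.639609, 2.647969]

After 7 iteration(s), the approximation is c_7 = 2.639609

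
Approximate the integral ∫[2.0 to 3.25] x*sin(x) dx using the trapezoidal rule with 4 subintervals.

f(x) = x*sin(x)
a = 2.0, b = 3.25, n = 4
h = (b - a)/n = 0.312500

Trapezoidal rule: (h/2)[f(x₀) + 2f(x₁) + 2f(x₂) + ... + f(xₙ)]

x_0 = 2.0000, f(x_0) = 1.818595, coefficient = 1
x_1 = 2.3125, f(x_1) = 1.705050, coefficient = 2
x_2 = 2.6250, f(x_2) = 1.296541, coefficient = 2
x_3 = 2.9375, f(x_3) = 0.595369, coefficient = 2
x_4 = 3.2500, f(x_4) = -0.351634, coefficient = 1

I ≈ (0.312500/2) × 8.660879 = 1.353262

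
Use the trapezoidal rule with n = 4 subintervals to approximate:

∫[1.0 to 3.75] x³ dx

f(x) = x³
a = 1.0, b = 3.75, n = 4
h = (b - a)/n = 0.687500

Trapezoidal rule: (h/2)[f(x₀) + 2f(x₁) + 2f(x₂) + ... + f(xₙ)]

x_0 = 1.0000, f(x_0) = 1.000000, coefficient = 1
x_1 = 1.6875, f(x_1) = 4.805420, coefficient = 2
x_2 = 2.3750, f(x_2) = 13.396484, coefficient = 2
x_3 = 3.0625, f(x_3) = 28.722900, coefficient = 2
x_4 = 3.7500, f(x_4) = 52.734375, coefficient = 1

I ≈ (0.687500/2) × 147.583984 = 50.731995
Exact value: 49.188477
Error: 1.543518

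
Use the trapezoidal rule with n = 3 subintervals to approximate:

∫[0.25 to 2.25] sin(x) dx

f(x) = sin(x)
a = 0.25, b = 2.25, n = 3
h = (b - a)/n = 0.666667

Trapezoidal rule: (h/2)[f(x₀) + 2f(x₁) + 2f(x₂) + ... + f(xₙ)]

x_0 = 0.2500, f(x_0) = 0.247404, coefficient = 1
x_1 = 0.9167, f(x_1) = 0.793578, coefficient = 2
x_2 = 1.5833, f(x_2) = 0.999921, coefficient = 2
x_3 = 2.2500, f(x_3) = 0.778073, coefficient = 1

I ≈ (0.666667/2) × 4.612476 = 1.537492
Exact value: 1.597086
Error: 0.059594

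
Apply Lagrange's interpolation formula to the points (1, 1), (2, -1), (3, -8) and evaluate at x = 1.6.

Lagrange interpolation formula:
P(x) = Σ yᵢ × Lᵢ(x)
where Lᵢ(x) = Π_{j≠i} (x - xⱼ)/(xᵢ - xⱼ)

L_0(1.6) = (1.6 - 2)/(1 - 2) × (1.6 - 3)/(1 - 3) = 0.280000
L_1(1.6) = (1.6 - 1)/(2 - 1) × (1.6 - 3)/(2 - 3) = 0.840000
L_2(1.6) = (1.6 - 1)/(3 - 1) × (1.6 - 2)/(3 - 2) = -0.120000

P(1.6) = 1×L_0(1.6) + (-1)×L_1(1.6) + (-8)×L_2(1.6)
P(1.6) = 0.400000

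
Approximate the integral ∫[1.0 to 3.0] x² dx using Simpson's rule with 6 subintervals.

f(x) = x²
a = 1.0, b = 3.0, n = 6
h = (b - a)/n = 0.333333

Simpson's rule: (h/3)[f(x₀) + 4f(x₁) + 2f(x₂) + ... + f(xₙ)]

x_0 = 1.0000, f(x_0) = 1.000000, coefficient = 1
x_1 = 1.3333, f(x_1) = 1.777778, coefficient = 4
x_2 = 1.6667, f(x_2) = 2.777778, coefficient = 2
x_3 = 2.0000, f(x_3) = 4.000000, coefficient = 4
x_4 = 2.3333, f(x_4) = 5.444444, coefficient = 2
x_5 = 2.6667, f(x_5) = 7.111111, coefficient = 4
x_6 = 3.0000, f(x_6) = 9.000000, coefficient = 1

I ≈ (0.333333/3) × 78.000000 = 8.666667
Exact value: 8.666667
Error: 0.000000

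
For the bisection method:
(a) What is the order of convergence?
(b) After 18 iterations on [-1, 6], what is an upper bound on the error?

(a) Bisection has linear (order 1) convergence; the error is halved each step.

(b) Error bound = (b-a)/2^n = (6 - (-1))/2^{18}
    = 7/2^{18}

(a) 1 (linear); (b) error ≤ 2.67e-05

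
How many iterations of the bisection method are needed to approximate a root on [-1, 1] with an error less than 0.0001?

We need (b-a)/2^n ≤ 0.0001
(1 - (-1))/2^n ≤ 0.0001
2/2^n ≤ 0.0001
2^n ≥ 20000
n ≥ log₂(20000) = 14.29
n ≥ 15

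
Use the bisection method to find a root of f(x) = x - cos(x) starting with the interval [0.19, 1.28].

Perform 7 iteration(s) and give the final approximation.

f(x) = x - cos(x)
Initial interval: [0.19, 1.28]

Iteration 1:
  c_1 = (0.190000 + 1.280000)/2 = 0.735000
  f(c_1) = f(0.735000) = -0.006831
  f(a) × f(c) ≥ 0, new interval: [0.735000, 1.280000]
Iteration 2:
  c_2 = (0.735000 + 1.280000)/2 = 1.007500
  f(c_2) = f(1.007500) = 0.473524
  f(a) × f(c) < 0, new interval: [0.735000, 1.007500]
Iteration 3:
  c_3 = (0.735000 + 1.007500)/2 = 0.871250
  f(c_3) = f(0.871250) = 0.227379
  f(a) × f(c) < 0, new interval: [0.735000, 0.871250]
Iteration 4:
  c_4 = (0.735000 + 0.871250)/2 = 0.803125
  f(c_4) = f(0.803125) = 0.108663
  f(a) × f(c) < 0, new interval: [0.735000, 0.803125]
Iteration 5:
  c_5 = (0.735000 + 0.803125)/2 = 0.769062
  f(c_5) = f(0.769062) = 0.050500
  f(a) × f(c) < 0, new interval: [0.735000, 0.769062]
Iteration 6:
  c_6 = (0.735000 + 0.769062)/2 = 0.752031
  f(c_6) = f(0.752031) = 0.021728
  f(a) × f(c) < 0, new interval: [0.735000, 0.752031]
Iteration 7:
  c_7 = (0.735000 + 0.752031)/2 = 0.743516
  f(c_7) = f(0.743516) = 0.007422
  f(a) × f(c) < 0, new interval: [0.735000, 0.743516]

After 7 iteration(s), the approximation is c_7 = 0.743516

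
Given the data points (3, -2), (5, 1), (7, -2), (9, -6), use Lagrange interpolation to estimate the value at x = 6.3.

Lagrange interpolation formula:
P(x) = Σ yᵢ × Lᵢ(x)
where Lᵢ(x) = Π_{j≠i} (x - xⱼ)/(xᵢ - xⱼ)

L_0(6.3) = (6.3 - 5)/(3 - 5) × (6.3 - 7)/(3 - 7) × (6.3 - 9)/(3 - 9) = -0.051188
L_1(6.3) = (6.3 - 3)/(5 - 3) × (6.3 - 7)/(5 - 7) × (6.3 - 9)/(5 - 9) = 0.389813
L_2(6.3) = (6.3 - 3)/(7 - 3) × (6.3 - 5)/(7 - 5) × (6.3 - 9)/(7 - 9) = 0.723937
L_3(6.3) = (6.3 - 3)/(9 - 3) × (6.3 - 5)/(9 - 5) × (6.3 - 7)/(9 - 7) = -0.062563

P(6.3) = (-2)×L_0(6.3) + 1×L_1(6.3) + (-2)×L_2(6.3) + (-6)×L_3(6.3)
P(6.3) = -0.580312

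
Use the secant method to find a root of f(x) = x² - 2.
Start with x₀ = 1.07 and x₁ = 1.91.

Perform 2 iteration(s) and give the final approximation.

f(x) = x² - 2
x₀ = 1.07, x₁ = 1.91

Secant formula: x_{n+1} = x_n - f(x_n)(x_n - x_{n-1})/(f(x_n) - f(x_{n-1}))

Iteration 1:
  f(1.070000) = -0.855100
  f(1.910000) = 1.648100
  x_2 = 1.910000 - 1.648100×(1.910000 - 1.070000)/(1.648100 - (-0.855100))
       = 1.356946
Iteration 2:
  f(1.910000) = 1.648100
  f(1.356946) = -0.158697
  x_3 = 1.356946 - (-0.158697)×(1.356946 - 1.910000)/(-0.158697 - 1.648100)
       = 1.405523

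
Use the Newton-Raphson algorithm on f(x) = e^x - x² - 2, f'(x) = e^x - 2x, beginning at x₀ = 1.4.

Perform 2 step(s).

f(x) = e^x - x² - 2
f'(x) = e^x - 2x
x₀ = 1.4

Newton-Raphson formula: x_{n+1} = x_n - f(x_n)/f'(x_n)

Iteration 1:
  f(1.400000) = 0.095200
  f'(1.400000) = 1.255200
  x_1 = 1.400000 - 0.095200/1.255200 = 1.324156
Iteration 2:
  f(1.324156) = 0.005622
  f'(1.324156) = 1.110699
  x_2 = 1.324156 - 0.005622/1.110699 = 1.319094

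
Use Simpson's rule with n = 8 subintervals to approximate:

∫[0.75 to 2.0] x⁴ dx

f(x) = x⁴
a = 0.75, b = 2.0, n = 8
h = (b - a)/n = 0.156250

Simpson's rule: (h/3)[f(x₀) + 4f(x₁) + 2f(x₂) + ... + f(xₙ)]

x_0 = 0.7500, f(x_0) = 0.316406, coefficient = 1
x_1 = 0.9062, f(x_1) = 0.674516, coefficient = 4
x_2 = 1.0625, f(x_2) = 1.274429, coefficient = 2
x_3 = 1.2188, f(x_3) = 2.206269, coefficient = 4
x_4 = 1.3750, f(x_4) = 3.574463, coefficient = 2
x_5 = 1.5312, f(x_5) = 5.497743, coefficient = 4
x_6 = 1.6875, f(x_6) = 8.109146, coefficient = 2
x_7 = 1.8438, f(x_7) = 11.556016, coefficient = 4
x_8 = 2.0000, f(x_8) = 16.000000, coefficient = 1

I ≈ (0.156250/3) × 121.970657 = 6.352638
Exact value: 6.352539
Error: 0.000099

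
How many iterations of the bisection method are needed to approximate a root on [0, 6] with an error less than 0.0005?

We need (b-a)/2^n ≤ 0.0005
(6 - 0)/2^n ≤ 0.0005
6/2^n ≤ 0.0005
2^n ≥ 12000
n ≥ log₂(12000) = 13.55
n ≥ 14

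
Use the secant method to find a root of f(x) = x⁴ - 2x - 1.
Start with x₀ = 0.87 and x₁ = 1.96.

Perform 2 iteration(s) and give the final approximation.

f(x) = x⁴ - 2x - 1
x₀ = 0.87, x₁ = 1.96

Secant formula: x_{n+1} = x_n - f(x_n)(x_n - x_{n-1})/(f(x_n) - f(x_{n-1}))

Iteration 1:
  f(0.870000) = -2.167102
  f(1.960000) = 9.837891
  x_2 = 1.960000 - 9.837891×(1.960000 - 0.870000)/(9.837891 - (-2.167102))
       = 1.066763
Iteration 2:
  f(1.960000) = 9.837891
  f(1.066763) = -1.838519
  x_3 = 1.066763 - (-1.838519)×(1.066763 - 1.960000)/(-1.838519 - 9.837891)
       = 1.207409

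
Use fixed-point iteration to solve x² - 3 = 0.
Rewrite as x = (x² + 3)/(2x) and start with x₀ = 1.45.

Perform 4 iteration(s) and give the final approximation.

Equation: x² - 3 = 0
Fixed-point form: x = (x² + 3)/(2x)
x₀ = 1.45

x_1 = g(1.450000) = 1.759483
x_2 = g(1.759483) = 1.732265
x_3 = g(1.732265) = 1.732051
x_4 = g(1.732051) = 1.732051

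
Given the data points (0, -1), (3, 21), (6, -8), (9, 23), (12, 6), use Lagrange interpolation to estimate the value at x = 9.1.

Lagrange interpolation formula:
P(x) = Σ yᵢ × Lᵢ(x)
where Lᵢ(x) = Π_{j≠i} (x - xⱼ)/(xᵢ - xⱼ)

L_0(9.1) = (9.1 - 3)/(0 - 3) × (9.1 - 6)/(0 - 6) × (9.1 - 9)/(0 - 9) × (9.1 - 12)/(0 - 12) = -0.002821
L_1(9.1) = (9.1 - 0)/(3 - 0) × (9.1 - 6)/(3 - 6) × (9.1 - 9)/(3 - 9) × (9.1 - 12)/(3 - 12) = 0.016833
L_2(9.1) = (9.1 - 0)/(6 - 0) × (9.1 - 3)/(6 - 3) × (9.1 - 9)/(6 - 9) × (9.1 - 12)/(6 - 12) = -0.049685
L_3(9.1) = (9.1 - 0)/(9 - 0) × (9.1 - 3)/(9 - 3) × (9.1 - 6)/(9 - 6) × (9.1 - 12)/(9 - 12) = 1.026821
L_4(9.1) = (9.1 - 0)/(12 - 0) × (9.1 - 3)/(12 - 3) × (9.1 - 6)/(12 - 6) × (9.1 - 9)/(12 - 9) = 0.008852

P(9.1) = (-1)×L_0(9.1) + 21×L_1(9.1) + (-8)×L_2(9.1) + 23×L_3(9.1) + 6×L_4(9.1)
P(9.1) = 24.423785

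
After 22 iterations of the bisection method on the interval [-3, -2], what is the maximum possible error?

Bisection error bound: |error| ≤ (b-a)/2^n
|error| ≤ (-2 - (-3))/2^22 = 1/2^22
|error| ≤ 0.0000002384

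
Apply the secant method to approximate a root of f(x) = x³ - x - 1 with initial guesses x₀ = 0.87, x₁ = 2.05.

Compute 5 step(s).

f(x) = x³ - x - 1
x₀ = 0.87, x₁ = 2.05

Secant formula: x_{n+1} = x_n - f(x_n)(x_n - x_{n-1})/(f(x_n) - f(x_{n-1}))

Iteration 1:
  f(0.870000) = -1.211497
  f(2.050000) = 5.565125
  x_2 = 2.050000 - 5.565125×(2.050000 - 0.870000)/(5.565125 - (-1.211497))
       = 1.080956
Iteration 2:
  f(2.050000) = 5.565125
  f(1.080956) = -0.817897
  x_3 = 1.080956 - (-0.817897)×(1.080956 - 2.050000)/(-0.817897 - 5.565125)
       = 1.205125
Iteration 3:
  f(1.080956) = -0.817897
  f(1.205125) = -0.454889
  x_4 = 1.205125 - (-0.454889)×(1.205125 - 1.080956)/(-0.454889 - (-0.817897))
       = 1.360724
Iteration 4:
  f(1.205125) = -0.454889
  f(1.360724) = 0.158751
  x_5 = 1.360724 - 0.158751×(1.360724 - 1.205125)/(0.158751 - (-0.454889))
       = 1.320470
Iteration 5:
  f(1.360724) = 0.158751
  f(1.320470) = -0.018044
  x_6 = 1.320470 - (-0.018044)×(1.320470 - 1.360724)/(-0.018044 - 0.158751)
       = 1.324578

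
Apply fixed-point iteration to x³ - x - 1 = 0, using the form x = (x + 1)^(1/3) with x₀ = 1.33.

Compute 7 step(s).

Equation: x³ - x - 1 = 0
Fixed-point form: x = (x + 1)^(1/3)
x₀ = 1.33

x_1 = g(1.330000) = 1.325721
x_2 = g(1.325721) = 1.324908
x_3 = g(1.324908) = 1.324754
x_4 = g(1.324754) = 1.324725
x_5 = g(1.324725) = 1.324719
x_6 = g(1.324719) = 1.324718
x_7 = g(1.324718) = 1.324718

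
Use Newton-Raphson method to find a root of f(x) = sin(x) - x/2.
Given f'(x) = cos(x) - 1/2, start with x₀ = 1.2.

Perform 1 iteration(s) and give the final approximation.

f(x) = sin(x) - x/2
f'(x) = cos(x) - 1/2
x₀ = 1.2

Newton-Raphson formula: x_{n+1} = x_n - f(x_n)/f'(x_n)

Iteration 1:
  f(1.200000) = 0.332039
  f'(1.200000) = -0.137642
  x_1 = 1.200000 - 0.332039/(-0.137642) = 3.612334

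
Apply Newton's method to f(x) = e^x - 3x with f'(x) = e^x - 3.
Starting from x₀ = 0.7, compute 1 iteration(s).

f(x) = e^x - 3x
f'(x) = e^x - 3
x₀ = 0.7

Newton-Raphson formula: x_{n+1} = x_n - f(x_n)/f'(x_n)

Iteration 1:
  f(0.700000) = -0.086247
  f'(0.700000) = -0.986247
  x_1 = 0.700000 - (-0.086247)/(-0.986247) = 0.612550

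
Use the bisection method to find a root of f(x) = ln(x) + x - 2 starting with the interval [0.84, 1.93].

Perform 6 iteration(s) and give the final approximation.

f(x) = ln(x) + x - 2
Initial interval: [0.84, 1.93]

Iteration 1:
  c_1 = (0.840000 + 1.930000)/2 = 1.385000
  f(c_1) = f(1.385000) = -0.289300
  f(a) × f(c) ≥ 0, new interval: [1.385000, 1.930000]
Iteration 2:
  c_2 = (1.385000 + 1.930000)/2 = 1.657500
  f(c_2) = f(1.657500) = 0.162810
  f(a) × f(c) < 0, new interval: [1.385000, 1.657500]
Iteration 3:
  c_3 = (1.385000 + 1.657500)/2 = 1.521250
  f(c_3) = f(1.521250) = -0.059218
  f(a) × f(c) ≥ 0, new interval: [1.521250, 1.657500]
Iteration 4:
  c_4 = (1.521250 + 1.657500)/2 = 1.589375
  f(c_4) = f(1.589375) = 0.052716
  f(a) × f(c) < 0, new interval: [1.521250, 1.589375]
Iteration 5:
  c_5 = (1.521250 + 1.589375)/2 = 1.555312
  f(c_5) = f(1.555312) = -0.003011
  f(a) × f(c) ≥ 0, new interval: [1.555312, 1.589375]
Iteration 6:
  c_6 = (1.555312 + 1.589375)/2 = 1.572344
  f(c_6) = f(1.572344) = 0.024911
  f(a) × f(c) < 0, new interval: [1.555312, 1.572344]

After 6 iteration(s), the approximation is c_6 = 1.572344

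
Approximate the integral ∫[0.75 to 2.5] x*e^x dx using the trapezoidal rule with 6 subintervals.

f(x) = x*e^x
a = 0.75, b = 2.5, n = 6
h = (b - a)/n = 0.291667

Trapezoidal rule: (h/2)[f(x₀) + 2f(x₁) + 2f(x₂) + ... + f(xₙ)]

x_0 = 0.7500, f(x_0) = 1.587750, coefficient = 1
x_1 = 1.0417, f(x_1) = 2.952017, coefficient = 2
x_2 = 1.3333, f(x_2) = 5.058224, coefficient = 2
x_3 = 1.6250, f(x_3) = 8.252431, coefficient = 2
x_4 = 1.9167, f(x_4) = 13.029998, coefficient = 2
x_5 = 2.2083, f(x_5) = 20.097017, coefficient = 2
x_6 = 2.5000, f(x_6) = 30.456235, coefficient = 1

I ≈ (0.291667/2) × 130.823359 = 19.078407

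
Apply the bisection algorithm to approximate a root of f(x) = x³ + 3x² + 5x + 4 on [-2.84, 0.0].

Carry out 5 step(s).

f(x) = x³ + 3x² + 5x + 4
Initial interval: [-2.84, 0.0]

Iteration 1:
  c_1 = (-2.840000 + 0.000000)/2 = -1.420000
  f(c_1) = f(-1.420000) = 0.085912
  f(a) × f(c) < 0, new interval: [-2.840000, -1.420000]
Iteration 2:
  c_2 = (-2.840000 + (-1.420000))/2 = -2.130000
  f(c_2) = f(-2.130000) = -2.702897
  f(a) × f(c) ≥ 0, new interval: [-2.130000, -1.420000]
Iteration 3:
  c_3 = (-2.130000 + (-1.420000))/2 = -1.775000
  f(c_3) = f(-1.775000) = -1.015484
  f(a) × f(c) ≥ 0, new interval: [-1.775000, -1.420000]
Iteration 4:
  c_4 = (-1.775000 + (-1.420000))/2 = -1.597500
  f(c_4) = f(-1.597500) = -0.408311
  f(a) × f(c) ≥ 0, new interval: [-1.597500, -1.420000]
Iteration 5:
  c_5 = (-1.597500 + (-1.420000))/2 = -1.508750
  f(c_5) = f(-1.508750) = -0.149178
  f(a) × f(c) ≥ 0, new interval: [-1.508750, -1.420000]

After 5 iteration(s), the approximation is c_5 = -1.508750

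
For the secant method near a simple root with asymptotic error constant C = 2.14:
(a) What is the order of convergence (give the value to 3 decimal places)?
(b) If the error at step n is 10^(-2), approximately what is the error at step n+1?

(a) Secant method has superlinear convergence with order φ = (1+√5)/2 ≈ 1.618.
    This means |e_{n+1}| ≈ C|e_n|^1.618.

(b) With |e_n| = 10^(-2) and C = 2.14:
    |e_{n+1}| ≈ 2.14 × (10^(-2))^1.618 = 2.14 × 10^(-3.24)

(a) ≈ 1.618 (golden ratio); (b) |e_{n+1}| ≈ 1.243e-03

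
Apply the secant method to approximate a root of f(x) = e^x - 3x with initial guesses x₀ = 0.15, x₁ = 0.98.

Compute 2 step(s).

f(x) = e^x - 3x
x₀ = 0.15, x₁ = 0.98

Secant formula: x_{n+1} = x_n - f(x_n)(x_n - x_{n-1})/(f(x_n) - f(x_{n-1}))

Iteration 1:
  f(0.150000) = 0.711834
  f(0.980000) = -0.275544
  x_2 = 0.980000 - (-0.275544)×(0.980000 - 0.150000)/(-0.275544 - 0.711834)
       = 0.748375
Iteration 2:
  f(0.980000) = -0.275544
  f(0.748375) = -0.131562
  x_3 = 0.748375 - (-0.131562)×(0.748375 - 0.980000)/(-0.131562 - (-0.275544))
       = 0.536729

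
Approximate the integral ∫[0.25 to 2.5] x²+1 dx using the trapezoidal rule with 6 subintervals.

f(x) = x²+1
a = 0.25, b = 2.5, n = 6
h = (b - a)/n = 0.375000

Trapezoidal rule: (h/2)[f(x₀) + 2f(x₁) + 2f(x₂) + ... + f(xₙ)]

x_0 = 0.2500, f(x_0) = 1.062500, coefficient = 1
x_1 = 0.6250, f(x_1) = 1.390625, coefficient = 2
x_2 = 1.0000, f(x_2) = 2.000000, coefficient = 2
x_3 = 1.3750, f(x_3) = 2.890625, coefficient = 2
x_4 = 1.7500, f(x_4) = 4.062500, coefficient = 2
x_5 = 2.1250, f(x_5) = 5.515625, coefficient = 2
x_6 = 2.5000, f(x_6) = 7.250000, coefficient = 1

I ≈ (0.375000/2) × 40.031250 = 7.505859
Exact value: 7.453125
Error: 0.052734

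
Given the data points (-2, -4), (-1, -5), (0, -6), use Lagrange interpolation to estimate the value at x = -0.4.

Lagrange interpolation formula:
P(x) = Σ yᵢ × Lᵢ(x)
where Lᵢ(x) = Π_{j≠i} (x - xⱼ)/(xᵢ - xⱼ)

L_0(-0.4) = (-0.4 - (-1))/(-2 - (-1)) × (-0.4 - 0)/(-2 - 0) = -0.120000
L_1(-0.4) = (-0.4 - (-2))/(-1 - (-2)) × (-0.4 - 0)/(-1 - 0) = 0.640000
L_2(-0.4) = (-0.4 - (-2))/(0 - (-2)) × (-0.4 - (-1))/(0 - (-1)) = 0.480000

P(-0.4) = (-4)×L_0(-0.4) + (-5)×L_1(-0.4) + (-6)×L_2(-0.4)
P(-0.4) = -5.600000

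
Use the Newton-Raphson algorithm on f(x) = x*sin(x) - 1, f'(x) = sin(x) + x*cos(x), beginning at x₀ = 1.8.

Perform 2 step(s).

f(x) = x*sin(x) - 1
f'(x) = sin(x) + x*cos(x)
x₀ = 1.8

Newton-Raphson formula: x_{n+1} = x_n - f(x_n)/f'(x_n)

Iteration 1:
  f(1.800000) = 0.752926
  f'(1.800000) = 0.564884
  x_1 = 1.800000 - 0.752926/0.564884 = 0.467114
Iteration 2:
  f(0.467114) = -0.789653
  f'(0.467114) = 0.867384
  x_2 = 0.467114 - (-0.789653)/0.867384 = 1.377499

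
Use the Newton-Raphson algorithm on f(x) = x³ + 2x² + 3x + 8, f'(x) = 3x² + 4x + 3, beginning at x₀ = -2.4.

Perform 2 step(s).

f(x) = x³ + 2x² + 3x + 8
f'(x) = 3x² + 4x + 3
x₀ = -2.4

Newton-Raphson formula: x_{n+1} = x_n - f(x_n)/f'(x_n)

Iteration 1:
  f(-2.400000) = -1.504000
  f'(-2.400000) = 10.680000
  x_1 = -2.400000 - (-1.504000)/10.680000 = -2.259176
Iteration 2:
  f(-2.259176) = -0.100330
  f'(-2.259176) = 9.274925
  x_2 = -2.259176 - (-0.100330)/9.274925 = -2.248359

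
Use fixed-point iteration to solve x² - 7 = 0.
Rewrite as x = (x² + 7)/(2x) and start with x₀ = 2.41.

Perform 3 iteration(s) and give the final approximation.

Equation: x² - 7 = 0
Fixed-point form: x = (x² + 7)/(2x)
x₀ = 2.41

x_1 = g(2.410000) = 2.657282
x_2 = g(2.657282) = 2.645776
x_3 = g(2.645776) = 2.645751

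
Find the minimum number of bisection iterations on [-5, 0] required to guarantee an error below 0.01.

We need (b-a)/2^n ≤ 0.01
(0 - (-5))/2^n ≤ 0.01
5/2^n ≤ 0.01
2^n ≥ 500
n ≥ log₂(500) = 8.97
n ≥ 9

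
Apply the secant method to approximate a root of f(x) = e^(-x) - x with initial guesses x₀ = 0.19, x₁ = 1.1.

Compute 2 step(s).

f(x) = e^(-x) - x
x₀ = 0.19, x₁ = 1.1

Secant formula: x_{n+1} = x_n - f(x_n)(x_n - x_{n-1})/(f(x_n) - f(x_{n-1}))

Iteration 1:
  f(0.190000) = 0.636959
  f(1.100000) = -0.767129
  x_2 = 1.100000 - (-0.767129)×(1.100000 - 0.190000)/(-0.767129 - 0.636959)
       = 0.602818
Iteration 2:
  f(1.100000) = -0.767129
  f(0.602818) = -0.055551
  x_3 = 0.602818 - (-0.055551)×(0.602818 - 1.100000)/(-0.055551 - (-0.767129))
       = 0.564005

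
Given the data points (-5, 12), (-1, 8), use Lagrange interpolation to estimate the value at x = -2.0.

Lagrange interpolation formula:
P(x) = Σ yᵢ × Lᵢ(x)
where Lᵢ(x) = Π_{j≠i} (x - xⱼ)/(xᵢ - xⱼ)

L_0(-2.0) = (-2.0 - (-1))/(-5 - (-1)) = 0.250000
L_1(-2.0) = (-2.0 - (-5))/(-1 - (-5)) = 0.750000

P(-2.0) = 12×L_0(-2.0) + 8×L_1(-2.0)
P(-2.0) = 9.000000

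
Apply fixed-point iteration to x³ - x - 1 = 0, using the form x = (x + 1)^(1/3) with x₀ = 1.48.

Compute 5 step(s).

Equation: x³ - x - 1 = 0
Fixed-point form: x = (x + 1)^(1/3)
x₀ = 1.48

x_1 = g(1.480000) = 1.353580
x_2 = g(1.353580) = 1.330178
x_3 = g(1.330178) = 1.325754
x_4 = g(1.325754) = 1.324915
x_5 = g(1.324915) = 1.324755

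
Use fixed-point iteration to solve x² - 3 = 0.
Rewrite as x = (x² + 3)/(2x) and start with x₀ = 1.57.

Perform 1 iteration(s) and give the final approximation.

Equation: x² - 3 = 0
Fixed-point form: x = (x² + 3)/(2x)
x₀ = 1.57

x_1 = g(1.570000) = 1.740414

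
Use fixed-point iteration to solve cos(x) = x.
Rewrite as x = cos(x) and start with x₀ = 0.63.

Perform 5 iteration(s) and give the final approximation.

Equation: cos(x) = x
Fixed-point form: x = cos(x)
x₀ = 0.63

x_1 = g(0.630000) = 0.808028
x_2 = g(0.808028) = 0.690926
x_3 = g(0.690926) = 0.770656
x_4 = g(0.770656) = 0.717454
x_5 = g(0.717454) = 0.753482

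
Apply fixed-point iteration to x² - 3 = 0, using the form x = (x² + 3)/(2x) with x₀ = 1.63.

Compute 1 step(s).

Equation: x² - 3 = 0
Fixed-point form: x = (x² + 3)/(2x)
x₀ = 1.63

x_1 = g(1.630000) = 1.735245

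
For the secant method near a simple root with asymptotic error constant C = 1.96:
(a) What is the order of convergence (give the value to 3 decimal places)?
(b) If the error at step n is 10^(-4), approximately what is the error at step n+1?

(a) Secant method has superlinear convergence with order φ = (1+√5)/2 ≈ 1.618.
    This means |e_{n+1}| ≈ C|e_n|^1.618.

(b) With |e_n| = 10^(-4) and C = 1.96:
    |e_{n+1}| ≈ 1.96 × (10^(-4))^1.618 = 1.96 × 10^(-6.47)

(a) ≈ 1.618 (golden ratio); (b) |e_{n+1}| ≈ 6.609e-07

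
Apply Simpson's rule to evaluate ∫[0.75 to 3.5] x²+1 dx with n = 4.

f(x) = x²+1
a = 0.75, b = 3.5, n = 4
h = (b - a)/n = 0.687500

Simpson's rule: (h/3)[f(x₀) + 4f(x₁) + 2f(x₂) + ... + f(xₙ)]

x_0 = 0.7500, f(x_0) = 1.562500, coefficient = 1
x_1 = 1.4375, f(x_1) = 3.066406, coefficient = 4
x_2 = 2.1250, f(x_2) = 5.515625, coefficient = 2
x_3 = 2.8125, f(x_3) = 8.910156, coefficient = 4
x_4 = 3.5000, f(x_4) = 13.250000, coefficient = 1

I ≈ (0.687500/3) × 73.750000 = 16.901042
Exact value: 16.901042
Error: 0.000000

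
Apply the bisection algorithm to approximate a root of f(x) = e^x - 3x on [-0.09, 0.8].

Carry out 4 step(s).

f(x) = e^x - 3x
Initial interval: [-0.09, 0.8]

Iteration 1:
  c_1 = (-0.090000 + 0.800000)/2 = 0.355000
  f(c_1) = f(0.355000) = 0.361181
  f(a) × f(c) ≥ 0, new interval: [0.355000, 0.800000]
Iteration 2:
  c_2 = (0.355000 + 0.800000)/2 = 0.577500
  f(c_2) = f(0.577500) = 0.049079
  f(a) × f(c) ≥ 0, new interval: [0.577500, 0.800000]
Iteration 3:
  c_3 = (0.577500 + 0.800000)/2 = 0.688750
  f(c_3) = f(0.688750) = -0.075025
  f(a) × f(c) < 0, new interval: [0.577500, 0.688750]
Iteration 4:
  c_4 = (0.577500 + 0.688750)/2 = 0.633125
  f(c_4) = f(0.633125) = -0.015888
  f(a) × f(c) < 0, new interval: [0.577500, 0.633125]

After 4 iteration(s), the approximation is c_4 = 0.633125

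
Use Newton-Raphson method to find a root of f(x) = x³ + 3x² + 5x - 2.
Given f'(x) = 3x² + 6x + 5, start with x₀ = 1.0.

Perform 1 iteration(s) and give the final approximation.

f(x) = x³ + 3x² + 5x - 2
f'(x) = 3x² + 6x + 5
x₀ = 1.0

Newton-Raphson formula: x_{n+1} = x_n - f(x_n)/f'(x_n)

Iteration 1:
  f(1.000000) = 7.000000
  f'(1.000000) = 14.000000
  x_1 = 1.000000 - 7.000000/14.000000 = 0.500000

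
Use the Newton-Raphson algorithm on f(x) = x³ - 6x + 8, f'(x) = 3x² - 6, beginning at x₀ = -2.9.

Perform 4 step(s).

f(x) = x³ - 6x + 8
f'(x) = 3x² - 6
x₀ = -2.9

Newton-Raphson formula: x_{n+1} = x_n - f(x_n)/f'(x_n)

Iteration 1:
  f(-2.900000) = 1.011000
  f'(-2.900000) = 19.230000
  x_1 = -2.900000 - 1.011000/19.230000 = -2.952574
Iteration 2:
  f(-2.952574) = -0.024192
  f'(-2.952574) = 20.153082
  x_2 = -2.952574 - (-0.024192)/20.153082 = -2.951374
Iteration 3:
  f(-2.951374) = -0.000013
  f'(-2.951374) = 20.131820
  x_3 = -2.951374 - (-0.000013)/20.131820 = -2.951373
Iteration 4:
  f(-2.951373) = 0.000000
  f'(-2.951373) = 20.131808
  x_4 = -2.951373 - 0.000000/20.131808 = -2.951373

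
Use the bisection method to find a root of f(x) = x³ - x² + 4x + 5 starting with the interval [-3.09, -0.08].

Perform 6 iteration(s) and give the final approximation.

f(x) = x³ - x² + 4x + 5
Initial interval: [-3.09, -0.08]

Iteration 1:
  c_1 = (-3.090000 + (-0.080000))/2 = -1.585000
  f(c_1) = f(-1.585000) = -7.834102
  f(a) × f(c) ≥ 0, new interval: [-1.585000, -0.080000]
Iteration 2:
  c_2 = (-1.585000 + (-0.080000))/2 = -0.832500
  f(c_2) = f(-0.832500) = 0.399974
  f(a) × f(c) < 0, new interval: [-1.585000, -0.832500]
Iteration 3:
  c_3 = (-1.585000 + (-0.832500))/2 = -1.208750
  f(c_3) = f(-1.208750) = -3.062153
  f(a) × f(c) ≥ 0, new interval: [-1.208750, -0.832500]
Iteration 4:
  c_4 = (-1.208750 + (-0.832500))/2 = -1.020625
  f(c_4) = f(-1.020625) = -1.187335
  f(a) × f(c) ≥ 0, new interval: [-1.020625, -0.832500]
Iteration 5:
  c_5 = (-1.020625 + (-0.832500))/2 = -0.926562
  f(c_5) = f(-0.926562) = -0.360239
  f(a) × f(c) ≥ 0, new interval: [-0.926562, -0.832500]
Iteration 6:
  c_6 = (-0.926562 + (-0.832500))/2 = -0.879531
  f(c_6) = f(-0.879531) = 0.027916
  f(a) × f(c) < 0, new interval: [-0.926562, -0.879531]

After 6 iteration(s), the approximation is c_6 = -0.879531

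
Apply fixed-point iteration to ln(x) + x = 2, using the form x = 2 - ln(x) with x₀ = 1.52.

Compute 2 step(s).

Equation: ln(x) + x = 2
Fixed-point form: x = 2 - ln(x)
x₀ = 1.52

x_1 = g(1.520000) = 1.581290
x_2 = g(1.581290) = 1.541759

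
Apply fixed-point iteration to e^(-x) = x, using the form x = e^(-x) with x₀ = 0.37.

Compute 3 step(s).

Equation: e^(-x) = x
Fixed-point form: x = e^(-x)
x₀ = 0.37

x_1 = g(0.370000) = 0.690734
x_2 = g(0.690734) = 0.501208
x_3 = g(0.501208) = 0.605798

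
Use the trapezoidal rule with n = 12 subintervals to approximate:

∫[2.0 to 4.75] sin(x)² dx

f(x) = sin(x)²
a = 2.0, b = 4.75, n = 12
h = (b - a)/n = 0.229167

Trapezoidal rule: (h/2)[f(x₀) + 2f(x₁) + 2f(x₂) + ... + f(xₙ)]

x_0 = 2.0000, f(x_0) = 0.826822, coefficient = 1
x_1 = 2.2292, f(x_1) = 0.625666, coefficient = 2
x_2 = 2.4583, f(x_2) = 0.398570, coefficient = 2
x_3 = 2.6875, f(x_3) = 0.192411, coefficient = 2
x_4 = 2.9167, f(x_4) = 0.049744, coefficient = 2
x_5 = 3.1458, f(x_5) = 0.000018, coefficient = 2
x_6 = 3.3750, f(x_6) = 0.053497, coefficient = 2
x_7 = 3.6042, f(x_7) = 0.199142, coefficient = 2
x_8 = 3.8333, f(x_8) = 0.406889, coefficient = 2
x_9 = 4.0625, f(x_9) = 0.633856, coefficient = 2
x_10 = 4.2917, f(x_10) = 0.833193, coefficient = 2
x_11 = 4.5208, f(x_11) = 0.963753, coefficient = 2
x_12 = 4.7500, f(x_12) = 0.998586, coefficient = 1

I ≈ (0.229167/2) × 10.538888 = 1.207581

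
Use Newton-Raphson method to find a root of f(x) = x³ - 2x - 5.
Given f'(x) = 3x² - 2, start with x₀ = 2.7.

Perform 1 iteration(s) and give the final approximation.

f(x) = x³ - 2x - 5
f'(x) = 3x² - 2
x₀ = 2.7

Newton-Raphson formula: x_{n+1} = x_n - f(x_n)/f'(x_n)

Iteration 1:
  f(2.700000) = 9.283000
  f'(2.700000) = 19.870000
  x_1 = 2.700000 - 9.283000/19.870000 = 2.232813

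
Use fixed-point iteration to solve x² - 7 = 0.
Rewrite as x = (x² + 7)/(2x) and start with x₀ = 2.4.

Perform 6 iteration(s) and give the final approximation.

Equation: x² - 7 = 0
Fixed-point form: x = (x² + 7)/(2x)
x₀ = 2.4

x_1 = g(2.400000) = 2.658333
x_2 = g(2.658333) = 2.645781
x_3 = g(2.645781) = 2.645751
x_4 = g(2.645751) = 2.645751
x_5 = g(2.645751) = 2.645751
x_6 = g(2.645751) = 2.645751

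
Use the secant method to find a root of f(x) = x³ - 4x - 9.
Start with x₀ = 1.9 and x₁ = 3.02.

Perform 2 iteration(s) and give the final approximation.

f(x) = x³ - 4x - 9
x₀ = 1.9, x₁ = 3.02

Secant formula: x_{n+1} = x_n - f(x_n)(x_n - x_{n-1})/(f(x_n) - f(x_{n-1}))

Iteration 1:
  f(1.900000) = -9.741000
  f(3.020000) = 6.463608
  x_2 = 3.020000 - 6.463608×(3.020000 - 1.900000)/(6.463608 - (-9.741000))
       = 2.573260
Iteration 2:
  f(3.020000) = 6.463608
  f(2.573260) = -2.253764
  x_3 = 2.573260 - (-2.253764)×(2.573260 - 3.020000)/(-2.253764 - 6.463608)
       = 2.688759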